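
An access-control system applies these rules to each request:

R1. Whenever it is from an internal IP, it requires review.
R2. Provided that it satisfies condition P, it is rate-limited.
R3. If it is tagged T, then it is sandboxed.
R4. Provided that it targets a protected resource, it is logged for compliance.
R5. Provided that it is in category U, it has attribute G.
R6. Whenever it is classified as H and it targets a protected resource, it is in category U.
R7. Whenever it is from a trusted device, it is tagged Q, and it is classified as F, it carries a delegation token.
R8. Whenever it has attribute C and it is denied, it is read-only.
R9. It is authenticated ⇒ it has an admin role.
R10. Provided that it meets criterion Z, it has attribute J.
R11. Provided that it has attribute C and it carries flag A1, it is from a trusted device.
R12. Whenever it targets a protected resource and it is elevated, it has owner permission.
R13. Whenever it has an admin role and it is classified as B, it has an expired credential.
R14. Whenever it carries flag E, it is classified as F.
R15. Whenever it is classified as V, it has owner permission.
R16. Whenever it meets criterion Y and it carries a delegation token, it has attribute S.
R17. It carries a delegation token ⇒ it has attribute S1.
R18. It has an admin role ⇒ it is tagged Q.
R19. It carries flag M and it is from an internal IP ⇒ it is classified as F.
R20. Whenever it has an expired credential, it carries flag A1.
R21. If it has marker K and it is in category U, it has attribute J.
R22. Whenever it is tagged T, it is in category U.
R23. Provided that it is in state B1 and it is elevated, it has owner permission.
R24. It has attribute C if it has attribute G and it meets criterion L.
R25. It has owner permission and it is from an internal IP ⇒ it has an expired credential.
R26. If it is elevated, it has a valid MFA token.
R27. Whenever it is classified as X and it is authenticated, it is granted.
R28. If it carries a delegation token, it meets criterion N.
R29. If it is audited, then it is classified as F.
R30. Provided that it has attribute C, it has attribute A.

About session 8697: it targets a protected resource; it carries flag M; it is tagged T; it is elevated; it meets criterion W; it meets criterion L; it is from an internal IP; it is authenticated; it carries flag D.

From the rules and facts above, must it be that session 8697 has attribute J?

Forward chaining from the given facts derives: requires review, is sandboxed, is logged for compliance, has an admin role, has owner permission, is tagged Q, is classified as F, is in category U, has an expired credential, has a valid MFA token, has attribute G, carries flag A1, has attribute C, has attribute A, is from a trusted device, carries a delegation token, has attribute S1, meets criterion N.
Rules concluding "it has attribute J": R10 needs "it meets criterion Z"; R21 needs "it has marker K" — none of these are established.

No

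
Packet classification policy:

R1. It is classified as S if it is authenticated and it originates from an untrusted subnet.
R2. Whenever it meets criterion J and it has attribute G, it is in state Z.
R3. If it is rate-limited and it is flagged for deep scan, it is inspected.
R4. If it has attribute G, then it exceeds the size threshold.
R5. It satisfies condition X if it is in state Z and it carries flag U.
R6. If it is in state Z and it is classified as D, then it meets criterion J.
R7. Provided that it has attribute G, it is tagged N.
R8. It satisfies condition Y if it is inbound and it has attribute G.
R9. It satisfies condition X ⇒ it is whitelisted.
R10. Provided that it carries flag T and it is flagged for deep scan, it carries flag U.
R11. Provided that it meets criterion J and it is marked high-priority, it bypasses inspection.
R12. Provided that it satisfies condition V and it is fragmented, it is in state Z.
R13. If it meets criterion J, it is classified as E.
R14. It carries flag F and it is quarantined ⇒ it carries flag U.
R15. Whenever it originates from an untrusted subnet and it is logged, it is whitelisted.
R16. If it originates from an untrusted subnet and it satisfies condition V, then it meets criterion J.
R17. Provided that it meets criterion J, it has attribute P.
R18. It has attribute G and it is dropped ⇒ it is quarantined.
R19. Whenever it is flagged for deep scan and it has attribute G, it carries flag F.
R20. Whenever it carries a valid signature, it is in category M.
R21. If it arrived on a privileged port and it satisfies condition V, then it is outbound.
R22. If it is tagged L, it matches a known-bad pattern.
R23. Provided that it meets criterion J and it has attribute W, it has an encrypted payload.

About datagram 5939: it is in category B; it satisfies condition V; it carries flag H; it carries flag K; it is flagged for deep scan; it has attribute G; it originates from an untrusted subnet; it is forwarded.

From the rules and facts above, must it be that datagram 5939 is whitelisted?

No

Forward chaining from the given facts derives: exceeds the size threshold, is tagged N, meets criterion J, has attribute P, carries flag F, is in state Z, is classified as E.
Rules concluding "it is whitelisted": R9 needs "it satisfies condition X"; R15 needs "it is logged" — none of these are established.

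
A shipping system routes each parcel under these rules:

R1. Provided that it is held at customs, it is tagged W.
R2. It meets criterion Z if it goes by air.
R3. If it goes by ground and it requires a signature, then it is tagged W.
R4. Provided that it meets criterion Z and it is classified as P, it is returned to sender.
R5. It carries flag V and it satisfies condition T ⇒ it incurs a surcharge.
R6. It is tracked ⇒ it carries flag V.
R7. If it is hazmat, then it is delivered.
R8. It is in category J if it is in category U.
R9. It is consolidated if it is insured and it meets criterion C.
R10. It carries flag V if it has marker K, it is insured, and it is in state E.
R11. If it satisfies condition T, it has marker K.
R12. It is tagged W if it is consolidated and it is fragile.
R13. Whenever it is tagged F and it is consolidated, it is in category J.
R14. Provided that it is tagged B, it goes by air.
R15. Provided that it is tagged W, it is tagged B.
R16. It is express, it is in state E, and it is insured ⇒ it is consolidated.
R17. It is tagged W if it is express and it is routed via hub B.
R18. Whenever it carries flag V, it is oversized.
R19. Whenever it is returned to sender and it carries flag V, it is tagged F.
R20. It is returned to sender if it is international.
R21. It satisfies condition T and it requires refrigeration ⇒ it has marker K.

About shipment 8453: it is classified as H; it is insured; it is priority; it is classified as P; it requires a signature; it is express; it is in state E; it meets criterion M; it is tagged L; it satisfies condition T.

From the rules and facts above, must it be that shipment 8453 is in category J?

No

Forward chaining from the given facts derives: has marker K, is consolidated, carries flag V, is oversized, incurs a surcharge.
Rules concluding "it is in category J": R8 needs "it is in category U"; R13 needs "it is tagged F" — none of these are established.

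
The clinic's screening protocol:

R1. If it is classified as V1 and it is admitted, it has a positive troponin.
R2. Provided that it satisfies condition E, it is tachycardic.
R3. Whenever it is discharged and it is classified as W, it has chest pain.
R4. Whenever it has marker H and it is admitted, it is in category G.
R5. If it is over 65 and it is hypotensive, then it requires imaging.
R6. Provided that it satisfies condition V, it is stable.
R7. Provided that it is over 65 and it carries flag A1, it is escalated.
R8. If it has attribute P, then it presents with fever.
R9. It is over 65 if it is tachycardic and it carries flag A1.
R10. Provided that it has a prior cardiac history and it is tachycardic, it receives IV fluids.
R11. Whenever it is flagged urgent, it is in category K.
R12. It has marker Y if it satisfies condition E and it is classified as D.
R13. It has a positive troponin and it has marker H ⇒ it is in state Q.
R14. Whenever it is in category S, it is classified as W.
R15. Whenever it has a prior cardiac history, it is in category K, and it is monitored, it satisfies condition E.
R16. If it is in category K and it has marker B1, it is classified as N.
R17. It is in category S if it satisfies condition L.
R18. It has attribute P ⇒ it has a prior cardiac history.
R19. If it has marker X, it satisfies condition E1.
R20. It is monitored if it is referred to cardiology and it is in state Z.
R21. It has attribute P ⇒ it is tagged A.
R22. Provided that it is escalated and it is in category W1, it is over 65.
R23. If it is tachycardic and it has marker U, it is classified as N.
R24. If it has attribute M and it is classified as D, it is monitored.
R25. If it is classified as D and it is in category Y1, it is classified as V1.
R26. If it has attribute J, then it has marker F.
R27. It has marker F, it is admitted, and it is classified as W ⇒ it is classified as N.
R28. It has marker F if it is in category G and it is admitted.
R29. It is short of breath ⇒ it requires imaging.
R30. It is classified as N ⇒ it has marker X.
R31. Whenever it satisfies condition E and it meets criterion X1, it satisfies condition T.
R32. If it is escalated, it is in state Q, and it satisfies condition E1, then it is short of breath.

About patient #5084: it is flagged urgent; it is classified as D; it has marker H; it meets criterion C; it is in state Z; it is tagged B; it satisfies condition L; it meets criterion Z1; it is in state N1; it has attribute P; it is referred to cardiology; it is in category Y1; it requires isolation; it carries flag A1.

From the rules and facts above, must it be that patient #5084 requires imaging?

Forward chaining from the given facts derives: presents with fever, is in category K, is in category S, has a prior cardiac history, is monitored, is tagged A, is classified as V1, is classified as W, satisfies condition E, is tachycardic, is over 65, receives IV fluids, has marker Y, is escalated.
Rules concluding "it requires imaging": R5 needs "it is hypotensive"; R29 needs "it is short of breath" — none of these are established.

No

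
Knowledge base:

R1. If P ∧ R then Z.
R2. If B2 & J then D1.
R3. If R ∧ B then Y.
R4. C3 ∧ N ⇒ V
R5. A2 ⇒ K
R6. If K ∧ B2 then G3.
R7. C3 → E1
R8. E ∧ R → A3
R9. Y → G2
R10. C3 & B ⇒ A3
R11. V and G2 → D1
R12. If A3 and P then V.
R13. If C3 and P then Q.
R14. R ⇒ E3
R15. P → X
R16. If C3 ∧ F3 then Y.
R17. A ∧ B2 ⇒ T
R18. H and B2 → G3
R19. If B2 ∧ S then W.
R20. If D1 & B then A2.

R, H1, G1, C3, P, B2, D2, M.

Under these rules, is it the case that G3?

No

Forward chaining from the given facts derives: Z, E1, Q, E3, X.
Rules concluding G3: R6 needs K; R18 needs H — none of these are established.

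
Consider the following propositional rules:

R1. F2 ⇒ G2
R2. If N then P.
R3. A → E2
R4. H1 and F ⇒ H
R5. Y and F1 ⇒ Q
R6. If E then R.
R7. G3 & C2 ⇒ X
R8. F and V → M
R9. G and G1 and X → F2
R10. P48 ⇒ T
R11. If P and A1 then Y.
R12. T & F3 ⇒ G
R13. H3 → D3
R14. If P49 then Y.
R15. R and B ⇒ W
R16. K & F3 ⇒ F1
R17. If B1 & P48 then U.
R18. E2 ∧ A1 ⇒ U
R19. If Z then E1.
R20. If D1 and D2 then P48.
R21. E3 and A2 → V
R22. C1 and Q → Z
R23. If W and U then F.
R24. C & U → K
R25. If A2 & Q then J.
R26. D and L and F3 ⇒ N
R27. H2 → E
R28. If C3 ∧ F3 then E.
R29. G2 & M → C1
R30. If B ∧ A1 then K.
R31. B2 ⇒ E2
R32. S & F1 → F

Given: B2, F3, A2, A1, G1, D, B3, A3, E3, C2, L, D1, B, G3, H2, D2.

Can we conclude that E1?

X  (by R7: G3, C2)
P48  (by R20: D1, D2)
V  (by R21: E3, A2)
N  (by R26: D, L, F3)
E  (by R27: H2)
K  (by R30: B, A1)
E2  (by R31: B2)
P  (by R2: N)
R  (by R6: E)
T  (by R10: P48)
Y  (by R11: P, A1)
G  (by R12: T, F3)
W  (by R15: R, B)
F1  (by R16: K, F3)
U  (by R18: E2, A1)
F  (by R23: W, U)
Q  (by R5: Y, F1)
M  (by R8: F, V)
F2  (by R9: G, G1, X)
G2  (by R1: F2)
C1  (by R29: G2, M)
Z  (by R22: C1, Q)
E1  (by R19: Z)

Yes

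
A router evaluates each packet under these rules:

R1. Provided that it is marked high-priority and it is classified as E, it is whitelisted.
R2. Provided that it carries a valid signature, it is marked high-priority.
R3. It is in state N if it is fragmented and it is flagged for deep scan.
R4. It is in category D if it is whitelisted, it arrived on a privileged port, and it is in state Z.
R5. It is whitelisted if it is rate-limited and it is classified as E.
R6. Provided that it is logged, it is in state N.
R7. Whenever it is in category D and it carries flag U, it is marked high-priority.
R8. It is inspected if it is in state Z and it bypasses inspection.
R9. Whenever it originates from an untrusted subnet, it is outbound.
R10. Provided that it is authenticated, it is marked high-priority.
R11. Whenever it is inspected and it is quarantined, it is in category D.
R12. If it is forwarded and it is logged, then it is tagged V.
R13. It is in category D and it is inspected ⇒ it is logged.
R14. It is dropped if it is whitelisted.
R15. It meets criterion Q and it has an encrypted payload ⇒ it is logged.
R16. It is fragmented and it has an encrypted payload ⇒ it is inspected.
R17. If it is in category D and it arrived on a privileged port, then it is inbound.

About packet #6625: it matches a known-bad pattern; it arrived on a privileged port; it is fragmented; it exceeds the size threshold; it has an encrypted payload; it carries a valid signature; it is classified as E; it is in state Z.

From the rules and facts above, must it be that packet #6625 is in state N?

Yes

By R2 (it carries a valid signature): it is marked high-priority.
By R16 (it is fragmented, it has an encrypted payload): it is inspected.
By R1 (it is marked high-priority, it is classified as E): it is whitelisted.
By R4 (it is whitelisted, it arrived on a privileged port, it is in state Z): it is in category D.
By R13 (it is in category D, it is inspected): it is logged.
By R6 (it is logged): it is in state N.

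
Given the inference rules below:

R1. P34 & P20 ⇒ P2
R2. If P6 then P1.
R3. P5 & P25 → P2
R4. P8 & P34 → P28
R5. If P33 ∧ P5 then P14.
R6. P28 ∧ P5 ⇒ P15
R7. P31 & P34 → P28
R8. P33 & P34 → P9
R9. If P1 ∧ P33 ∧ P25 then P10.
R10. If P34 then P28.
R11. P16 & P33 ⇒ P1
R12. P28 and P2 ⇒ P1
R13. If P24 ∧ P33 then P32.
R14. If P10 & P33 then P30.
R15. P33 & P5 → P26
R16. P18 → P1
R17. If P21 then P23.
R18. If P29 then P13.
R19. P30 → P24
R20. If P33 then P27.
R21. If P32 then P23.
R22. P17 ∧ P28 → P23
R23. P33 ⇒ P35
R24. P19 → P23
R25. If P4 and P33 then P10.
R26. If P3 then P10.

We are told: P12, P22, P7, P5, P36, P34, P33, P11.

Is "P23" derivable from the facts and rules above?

No

Forward chaining from the given facts derives: P14, P9, P28, P26, P27, P35, P15.
Rules concluding P23: R17 needs P21; R21 needs P32; R22 needs P17; R24 needs P19 — none of these are established.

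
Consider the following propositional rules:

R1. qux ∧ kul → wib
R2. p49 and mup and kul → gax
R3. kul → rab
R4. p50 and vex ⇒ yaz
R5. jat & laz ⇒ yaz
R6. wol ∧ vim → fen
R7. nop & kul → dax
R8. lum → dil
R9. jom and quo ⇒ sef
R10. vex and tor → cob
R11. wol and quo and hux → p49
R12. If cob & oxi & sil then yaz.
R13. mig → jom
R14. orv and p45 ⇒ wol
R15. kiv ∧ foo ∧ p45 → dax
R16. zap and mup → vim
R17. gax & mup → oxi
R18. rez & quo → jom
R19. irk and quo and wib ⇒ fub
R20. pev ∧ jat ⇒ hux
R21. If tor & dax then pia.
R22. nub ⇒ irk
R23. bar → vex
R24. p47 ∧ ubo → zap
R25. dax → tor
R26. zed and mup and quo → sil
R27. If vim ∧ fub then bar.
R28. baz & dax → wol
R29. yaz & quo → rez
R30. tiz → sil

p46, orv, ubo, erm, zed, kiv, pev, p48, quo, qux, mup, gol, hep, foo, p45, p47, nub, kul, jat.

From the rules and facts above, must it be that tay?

Forward chaining from the given facts derives: wib, rab, wol, dax, hux, irk, zap, tor, sil, p49, vim, fub, pia, bar, gax, fen, oxi, vex, cob, yaz, rez, jom, sef.
No rule has tay as its conclusion, and it is not among the given facts.

No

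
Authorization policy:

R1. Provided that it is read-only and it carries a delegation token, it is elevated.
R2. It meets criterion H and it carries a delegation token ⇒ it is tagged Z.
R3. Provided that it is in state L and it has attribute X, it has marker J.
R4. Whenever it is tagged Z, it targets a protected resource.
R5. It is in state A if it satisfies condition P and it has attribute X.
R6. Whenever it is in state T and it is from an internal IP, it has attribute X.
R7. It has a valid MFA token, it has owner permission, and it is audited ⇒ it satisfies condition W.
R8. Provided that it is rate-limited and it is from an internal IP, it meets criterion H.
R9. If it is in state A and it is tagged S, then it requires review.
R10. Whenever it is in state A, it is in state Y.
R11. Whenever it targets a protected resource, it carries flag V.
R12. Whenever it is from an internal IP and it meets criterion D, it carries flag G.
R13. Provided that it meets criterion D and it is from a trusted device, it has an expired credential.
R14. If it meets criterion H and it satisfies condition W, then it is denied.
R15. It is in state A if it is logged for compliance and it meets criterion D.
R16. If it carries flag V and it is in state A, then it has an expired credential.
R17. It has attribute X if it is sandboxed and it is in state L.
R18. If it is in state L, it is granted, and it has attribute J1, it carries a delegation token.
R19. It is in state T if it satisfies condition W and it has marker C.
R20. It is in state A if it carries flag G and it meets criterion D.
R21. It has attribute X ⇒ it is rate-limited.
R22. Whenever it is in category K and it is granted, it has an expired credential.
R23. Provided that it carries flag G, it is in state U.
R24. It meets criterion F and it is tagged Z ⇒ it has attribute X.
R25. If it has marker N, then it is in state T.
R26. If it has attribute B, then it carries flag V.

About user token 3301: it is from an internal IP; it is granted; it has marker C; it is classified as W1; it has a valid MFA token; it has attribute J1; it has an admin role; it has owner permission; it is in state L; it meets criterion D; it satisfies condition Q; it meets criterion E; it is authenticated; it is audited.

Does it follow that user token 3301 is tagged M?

No

Forward chaining from the given facts derives: satisfies condition W, carries flag G, carries a delegation token, is in state T, is in state A, is in state U, has attribute X, is in state Y, is rate-limited, has marker J, meets criterion H, is denied, is tagged Z, targets a protected resource, carries flag V, has an expired credential.
No rule has "it is tagged M" as its conclusion, and it is not among the given facts.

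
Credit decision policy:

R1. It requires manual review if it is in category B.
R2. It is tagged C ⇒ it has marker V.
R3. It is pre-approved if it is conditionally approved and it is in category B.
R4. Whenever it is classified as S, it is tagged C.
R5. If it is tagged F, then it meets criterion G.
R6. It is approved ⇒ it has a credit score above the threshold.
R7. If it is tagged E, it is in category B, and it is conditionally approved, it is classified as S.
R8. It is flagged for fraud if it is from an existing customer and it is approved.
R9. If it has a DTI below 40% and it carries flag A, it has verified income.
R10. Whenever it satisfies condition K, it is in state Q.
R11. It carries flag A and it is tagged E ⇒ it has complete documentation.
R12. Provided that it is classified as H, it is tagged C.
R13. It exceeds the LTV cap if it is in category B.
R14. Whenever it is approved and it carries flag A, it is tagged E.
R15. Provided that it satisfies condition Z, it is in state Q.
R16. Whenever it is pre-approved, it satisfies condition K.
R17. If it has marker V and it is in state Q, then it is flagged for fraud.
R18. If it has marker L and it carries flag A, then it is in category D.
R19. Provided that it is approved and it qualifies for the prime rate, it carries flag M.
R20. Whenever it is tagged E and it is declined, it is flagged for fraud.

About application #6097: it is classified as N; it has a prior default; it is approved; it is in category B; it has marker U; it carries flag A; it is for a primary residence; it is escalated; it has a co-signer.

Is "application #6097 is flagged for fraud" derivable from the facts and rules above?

No

Forward chaining from the given facts derives: requires manual review, has a credit score above the threshold, exceeds the LTV cap, is tagged E, has complete documentation.
Rules concluding "it is flagged for fraud": R8 needs "it is from an existing customer"; R17 needs "it has marker V"; R20 needs "it is declined" — none of these are established.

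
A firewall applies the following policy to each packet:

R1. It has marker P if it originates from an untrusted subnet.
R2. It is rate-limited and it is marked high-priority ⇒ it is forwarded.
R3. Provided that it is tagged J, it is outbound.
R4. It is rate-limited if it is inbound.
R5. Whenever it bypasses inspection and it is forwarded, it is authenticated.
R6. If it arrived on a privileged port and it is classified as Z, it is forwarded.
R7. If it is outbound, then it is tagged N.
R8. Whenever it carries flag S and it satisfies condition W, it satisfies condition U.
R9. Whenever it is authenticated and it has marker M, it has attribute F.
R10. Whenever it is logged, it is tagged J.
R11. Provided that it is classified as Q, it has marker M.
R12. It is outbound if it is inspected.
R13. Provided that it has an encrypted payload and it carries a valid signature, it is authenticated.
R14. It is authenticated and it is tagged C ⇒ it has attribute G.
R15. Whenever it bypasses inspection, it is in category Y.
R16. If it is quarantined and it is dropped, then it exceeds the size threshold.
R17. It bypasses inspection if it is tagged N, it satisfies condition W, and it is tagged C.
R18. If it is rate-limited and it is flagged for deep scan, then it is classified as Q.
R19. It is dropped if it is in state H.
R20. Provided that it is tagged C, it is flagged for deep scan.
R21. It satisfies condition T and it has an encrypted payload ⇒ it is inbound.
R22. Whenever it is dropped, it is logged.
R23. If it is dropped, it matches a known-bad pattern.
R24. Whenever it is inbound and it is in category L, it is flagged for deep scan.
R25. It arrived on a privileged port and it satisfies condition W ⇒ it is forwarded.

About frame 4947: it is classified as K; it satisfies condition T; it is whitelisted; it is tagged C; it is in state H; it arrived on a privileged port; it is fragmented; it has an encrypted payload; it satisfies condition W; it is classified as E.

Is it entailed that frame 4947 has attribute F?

By R19 (it is in state H): it is dropped.
By R20 (it is tagged C): it is flagged for deep scan.
By R21 (it satisfies condition T, it has an encrypted payload): it is inbound.
By R22 (it is dropped): it is logged.
By R25 (it arrived on a privileged port, it satisfies condition W): it is forwarded.
By R4 (it is inbound): it is rate-limited.
By R10 (it is logged): it is tagged J.
By R18 (it is rate-limited, it is flagged for deep scan): it is classified as Q.
By R3 (it is tagged J): it is outbound.
By R7 (it is outbound): it is tagged N.
By R11 (it is classified as Q): it has marker M.
By R17 (it is tagged N, it satisfies condition W, it is tagged C): it bypasses inspection.
By R5 (it bypasses inspection, it is forwarded): it is authenticated.
By R9 (it is authenticated, it has marker M): it has attribute F.

Yes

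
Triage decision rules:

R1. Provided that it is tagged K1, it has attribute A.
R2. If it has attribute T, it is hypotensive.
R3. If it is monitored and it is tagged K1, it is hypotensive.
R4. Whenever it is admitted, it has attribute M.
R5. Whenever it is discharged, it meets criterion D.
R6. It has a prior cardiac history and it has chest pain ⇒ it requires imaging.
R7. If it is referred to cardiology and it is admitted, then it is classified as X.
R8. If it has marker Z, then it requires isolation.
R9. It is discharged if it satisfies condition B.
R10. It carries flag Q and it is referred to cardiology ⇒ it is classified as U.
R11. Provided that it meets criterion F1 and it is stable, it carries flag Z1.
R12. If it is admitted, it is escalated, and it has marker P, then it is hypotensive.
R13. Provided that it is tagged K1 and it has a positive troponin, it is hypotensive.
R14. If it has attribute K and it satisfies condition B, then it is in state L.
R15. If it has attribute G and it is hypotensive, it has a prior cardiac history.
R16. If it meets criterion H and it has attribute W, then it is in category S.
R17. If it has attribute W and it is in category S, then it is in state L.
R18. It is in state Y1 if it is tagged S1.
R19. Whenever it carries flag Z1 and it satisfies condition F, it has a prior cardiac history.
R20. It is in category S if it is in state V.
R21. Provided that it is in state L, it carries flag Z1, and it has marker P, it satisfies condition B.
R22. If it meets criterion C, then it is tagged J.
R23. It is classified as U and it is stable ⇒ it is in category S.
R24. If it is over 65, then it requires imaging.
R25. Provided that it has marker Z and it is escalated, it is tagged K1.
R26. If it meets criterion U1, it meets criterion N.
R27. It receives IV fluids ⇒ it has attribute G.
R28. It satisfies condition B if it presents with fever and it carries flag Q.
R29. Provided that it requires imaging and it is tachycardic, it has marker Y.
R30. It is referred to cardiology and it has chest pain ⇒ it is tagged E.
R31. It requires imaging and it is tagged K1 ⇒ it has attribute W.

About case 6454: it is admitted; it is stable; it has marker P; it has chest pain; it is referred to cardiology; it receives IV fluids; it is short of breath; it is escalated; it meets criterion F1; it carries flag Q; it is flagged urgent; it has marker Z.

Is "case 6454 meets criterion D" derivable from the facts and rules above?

By R10 (it carries flag Q, it is referred to cardiology): it is classified as U.
By R11 (it meets criterion F1, it is stable): it carries flag Z1.
By R12 (it is admitted, it is escalated, it has marker P): it is hypotensive.
By R23 (it is classified as U, it is stable): it is in category S.
By R25 (it has marker Z, it is escalated): it is tagged K1.
By R27 (it receives IV fluids): it has attribute G.
By R15 (it has attribute G, it is hypotensive): it has a prior cardiac history.
By R6 (it has a prior cardiac history, it has chest pain): it requires imaging.
By R31 (it requires imaging, it is tagged K1): it has attribute W.
By R17 (it has attribute W, it is in category S): it is in state L.
By R21 (it is in state L, it carries flag Z1, it has marker P): it satisfies condition B.
By R9 (it satisfies condition B): it is discharged.
By R5 (it is discharged): it meets criterion D.

Yes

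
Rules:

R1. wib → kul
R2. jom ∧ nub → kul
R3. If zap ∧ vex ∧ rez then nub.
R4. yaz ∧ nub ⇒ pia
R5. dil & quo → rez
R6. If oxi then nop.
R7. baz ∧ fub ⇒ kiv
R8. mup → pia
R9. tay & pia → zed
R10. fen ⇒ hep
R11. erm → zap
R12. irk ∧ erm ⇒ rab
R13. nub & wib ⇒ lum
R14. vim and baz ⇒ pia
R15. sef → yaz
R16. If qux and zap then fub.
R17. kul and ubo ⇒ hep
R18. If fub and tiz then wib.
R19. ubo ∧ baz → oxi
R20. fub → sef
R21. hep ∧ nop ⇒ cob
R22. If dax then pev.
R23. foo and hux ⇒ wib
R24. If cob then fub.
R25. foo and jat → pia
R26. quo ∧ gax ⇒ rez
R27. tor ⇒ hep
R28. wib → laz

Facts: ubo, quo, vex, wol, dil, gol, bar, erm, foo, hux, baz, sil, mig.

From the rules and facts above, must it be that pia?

Yes

rez  (by R5: dil, quo)
zap  (by R11: erm)
oxi  (by R19: ubo, baz)
wib  (by R23: foo, hux)
kul  (by R1: wib)
nub  (by R3: zap, vex, rez)
nop  (by R6: oxi)
hep  (by R17: kul, ubo)
cob  (by R21: hep, nop)
fub  (by R24: cob)
sef  (by R20: fub)
yaz  (by R15: sef)
pia  (by R4: yaz, nub)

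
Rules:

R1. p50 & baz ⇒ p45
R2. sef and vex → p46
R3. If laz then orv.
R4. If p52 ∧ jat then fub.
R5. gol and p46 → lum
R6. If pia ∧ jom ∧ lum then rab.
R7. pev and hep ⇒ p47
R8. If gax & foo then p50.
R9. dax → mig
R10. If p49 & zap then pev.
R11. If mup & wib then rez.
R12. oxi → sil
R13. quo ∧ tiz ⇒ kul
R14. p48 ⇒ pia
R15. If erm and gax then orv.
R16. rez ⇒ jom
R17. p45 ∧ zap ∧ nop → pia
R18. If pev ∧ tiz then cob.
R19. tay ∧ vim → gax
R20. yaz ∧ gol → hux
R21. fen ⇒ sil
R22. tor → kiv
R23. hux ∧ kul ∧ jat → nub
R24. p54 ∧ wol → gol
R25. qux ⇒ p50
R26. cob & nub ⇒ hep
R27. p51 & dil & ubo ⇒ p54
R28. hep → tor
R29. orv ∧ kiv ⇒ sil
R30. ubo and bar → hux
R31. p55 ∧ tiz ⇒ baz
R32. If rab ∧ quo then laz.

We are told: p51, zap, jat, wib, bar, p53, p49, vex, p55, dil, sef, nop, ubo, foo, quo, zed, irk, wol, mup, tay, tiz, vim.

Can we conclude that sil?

p46  (by R2: sef, vex)
pev  (by R10: p49, zap)
rez  (by R11: mup, wib)
kul  (by R13: quo, tiz)
jom  (by R16: rez)
cob  (by R18: pev, tiz)
gax  (by R19: tay, vim)
p54  (by R27: p51, dil, ubo)
hux  (by R30: ubo, bar)
baz  (by R31: p55, tiz)
p50  (by R8: gax, foo)
nub  (by R23: hux, kul, jat)
gol  (by R24: p54, wol)
hep  (by R26: cob, nub)
tor  (by R28: hep)
p45  (by R1: p50, baz)
lum  (by R5: gol, p46)
pia  (by R17: p45, zap, nop)
kiv  (by R22: tor)
rab  (by R6: pia, jom, lum)
laz  (by R32: rab, quo)
orv  (by R3: laz)
sil  (by R29: orv, kiv)

Yes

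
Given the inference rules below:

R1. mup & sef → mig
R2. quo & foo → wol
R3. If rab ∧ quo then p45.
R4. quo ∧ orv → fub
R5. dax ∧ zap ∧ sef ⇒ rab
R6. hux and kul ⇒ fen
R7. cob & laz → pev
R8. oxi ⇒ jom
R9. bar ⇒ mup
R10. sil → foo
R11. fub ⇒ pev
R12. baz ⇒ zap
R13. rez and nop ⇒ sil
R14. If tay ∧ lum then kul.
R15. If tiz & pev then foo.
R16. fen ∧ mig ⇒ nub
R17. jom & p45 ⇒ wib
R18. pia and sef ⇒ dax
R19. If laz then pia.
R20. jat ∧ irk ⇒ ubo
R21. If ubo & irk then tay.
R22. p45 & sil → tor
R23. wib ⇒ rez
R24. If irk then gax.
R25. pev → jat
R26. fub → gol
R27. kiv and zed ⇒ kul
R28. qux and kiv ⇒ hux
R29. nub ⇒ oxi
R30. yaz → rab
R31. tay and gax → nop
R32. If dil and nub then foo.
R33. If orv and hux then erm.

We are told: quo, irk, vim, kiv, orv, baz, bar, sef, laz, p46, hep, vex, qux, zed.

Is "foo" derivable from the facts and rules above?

Yes

fub  (by R4: quo, orv)
mup  (by R9: bar)
pev  (by R11: fub)
zap  (by R12: baz)
pia  (by R19: laz)
gax  (by R24: irk)
jat  (by R25: pev)
kul  (by R27: kiv, zed)
hux  (by R28: qux, kiv)
mig  (by R1: mup, sef)
fen  (by R6: hux, kul)
nub  (by R16: fen, mig)
dax  (by R18: pia, sef)
ubo  (by R20: jat, irk)
tay  (by R21: ubo, irk)
oxi  (by R29: nub)
nop  (by R31: tay, gax)
rab  (by R5: dax, zap, sef)
jom  (by R8: oxi)
p45  (by R3: rab, quo)
wib  (by R17: jom, p45)
rez  (by R23: wib)
sil  (by R13: rez, nop)
foo  (by R10: sil)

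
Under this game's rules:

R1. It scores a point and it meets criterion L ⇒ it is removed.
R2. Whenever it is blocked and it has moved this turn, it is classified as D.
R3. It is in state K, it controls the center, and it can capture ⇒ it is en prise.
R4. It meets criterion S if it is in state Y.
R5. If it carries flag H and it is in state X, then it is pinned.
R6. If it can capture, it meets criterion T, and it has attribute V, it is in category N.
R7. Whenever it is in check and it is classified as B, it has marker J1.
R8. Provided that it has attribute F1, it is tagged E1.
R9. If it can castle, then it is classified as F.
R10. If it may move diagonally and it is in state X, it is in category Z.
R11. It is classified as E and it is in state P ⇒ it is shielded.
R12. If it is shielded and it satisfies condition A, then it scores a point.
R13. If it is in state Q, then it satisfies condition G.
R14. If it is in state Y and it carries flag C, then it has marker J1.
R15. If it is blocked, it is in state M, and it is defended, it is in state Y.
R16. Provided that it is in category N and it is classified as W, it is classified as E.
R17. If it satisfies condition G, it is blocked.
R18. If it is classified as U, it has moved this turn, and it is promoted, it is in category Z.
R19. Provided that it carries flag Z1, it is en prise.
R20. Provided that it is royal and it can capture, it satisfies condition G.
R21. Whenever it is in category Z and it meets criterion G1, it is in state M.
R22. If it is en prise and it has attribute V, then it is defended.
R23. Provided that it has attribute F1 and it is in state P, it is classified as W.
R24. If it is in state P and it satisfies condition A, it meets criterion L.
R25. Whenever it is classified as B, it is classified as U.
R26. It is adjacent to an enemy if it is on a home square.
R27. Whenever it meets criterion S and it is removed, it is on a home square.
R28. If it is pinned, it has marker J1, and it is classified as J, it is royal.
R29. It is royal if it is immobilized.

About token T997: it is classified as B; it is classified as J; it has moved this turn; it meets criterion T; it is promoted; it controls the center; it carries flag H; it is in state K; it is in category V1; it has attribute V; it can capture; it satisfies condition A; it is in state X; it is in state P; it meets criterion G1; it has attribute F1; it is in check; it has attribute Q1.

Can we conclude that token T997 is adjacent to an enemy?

Yes

By R3 (it is in state K, it controls the center, it can capture): it is en prise.
By R5 (it carries flag H, it is in state X): it is pinned.
By R6 (it can capture, it meets criterion T, it has attribute V): it is in category N.
By R7 (it is in check, it is classified as B): it has marker J1.
By R22 (it is en prise, it has attribute V): it is defended.
By R23 (it has attribute F1, it is in state P): it is classified as W.
By R24 (it is in state P, it satisfies condition A): it meets criterion L.
By R25 (it is classified as B): it is classified as U.
By R28 (it is pinned, it has marker J1, it is classified as J): it is royal.
By R16 (it is in category N, it is classified as W): it is classified as E.
By R18 (it is classified as U, it has moved this turn, it is promoted): it is in category Z.
By R20 (it is royal, it can capture): it satisfies condition G.
By R21 (it is in category Z, it meets criterion G1): it is in state M.
By R11 (it is classified as E, it is in state P): it is shielded.
By R12 (it is shielded, it satisfies condition A): it scores a point.
By R17 (it satisfies condition G): it is blocked.
By R1 (it scores a point, it meets criterion L): it is removed.
By R15 (it is blocked, it is in state M, it is defended): it is in state Y.
By R4 (it is in state Y): it meets criterion S.
By R27 (it meets criterion S, it is removed): it is on a home square.
By R26 (it is on a home square): it is adjacent to an enemy.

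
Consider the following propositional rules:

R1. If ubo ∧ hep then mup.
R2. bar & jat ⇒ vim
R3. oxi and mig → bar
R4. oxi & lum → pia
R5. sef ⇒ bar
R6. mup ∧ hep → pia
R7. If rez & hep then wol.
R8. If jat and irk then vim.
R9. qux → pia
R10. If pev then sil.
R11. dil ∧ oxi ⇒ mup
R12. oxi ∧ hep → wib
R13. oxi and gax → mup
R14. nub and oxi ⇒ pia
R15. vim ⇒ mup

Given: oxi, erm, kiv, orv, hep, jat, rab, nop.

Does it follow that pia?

No

Forward chaining from the given facts derives: wib.
Rules concluding pia: R4 needs lum; R6 needs mup; R9 needs qux; R14 needs nub — none of these are established.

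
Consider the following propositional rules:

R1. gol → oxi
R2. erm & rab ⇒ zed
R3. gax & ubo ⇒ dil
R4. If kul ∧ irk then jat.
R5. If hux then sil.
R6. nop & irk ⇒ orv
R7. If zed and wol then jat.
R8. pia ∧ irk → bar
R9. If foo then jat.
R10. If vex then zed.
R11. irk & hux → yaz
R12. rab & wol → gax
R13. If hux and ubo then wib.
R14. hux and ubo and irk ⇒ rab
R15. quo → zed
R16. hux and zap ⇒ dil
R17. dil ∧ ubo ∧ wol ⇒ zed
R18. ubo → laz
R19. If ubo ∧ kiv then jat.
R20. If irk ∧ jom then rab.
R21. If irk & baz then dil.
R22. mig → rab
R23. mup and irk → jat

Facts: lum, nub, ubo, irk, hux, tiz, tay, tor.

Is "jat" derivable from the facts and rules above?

No

Forward chaining from the given facts derives: sil, yaz, wib, rab, laz.
Rules concluding jat: R4 needs kul; R7 needs zed; R9 needs foo; R19 needs kiv; R23 needs mup — none of these are established.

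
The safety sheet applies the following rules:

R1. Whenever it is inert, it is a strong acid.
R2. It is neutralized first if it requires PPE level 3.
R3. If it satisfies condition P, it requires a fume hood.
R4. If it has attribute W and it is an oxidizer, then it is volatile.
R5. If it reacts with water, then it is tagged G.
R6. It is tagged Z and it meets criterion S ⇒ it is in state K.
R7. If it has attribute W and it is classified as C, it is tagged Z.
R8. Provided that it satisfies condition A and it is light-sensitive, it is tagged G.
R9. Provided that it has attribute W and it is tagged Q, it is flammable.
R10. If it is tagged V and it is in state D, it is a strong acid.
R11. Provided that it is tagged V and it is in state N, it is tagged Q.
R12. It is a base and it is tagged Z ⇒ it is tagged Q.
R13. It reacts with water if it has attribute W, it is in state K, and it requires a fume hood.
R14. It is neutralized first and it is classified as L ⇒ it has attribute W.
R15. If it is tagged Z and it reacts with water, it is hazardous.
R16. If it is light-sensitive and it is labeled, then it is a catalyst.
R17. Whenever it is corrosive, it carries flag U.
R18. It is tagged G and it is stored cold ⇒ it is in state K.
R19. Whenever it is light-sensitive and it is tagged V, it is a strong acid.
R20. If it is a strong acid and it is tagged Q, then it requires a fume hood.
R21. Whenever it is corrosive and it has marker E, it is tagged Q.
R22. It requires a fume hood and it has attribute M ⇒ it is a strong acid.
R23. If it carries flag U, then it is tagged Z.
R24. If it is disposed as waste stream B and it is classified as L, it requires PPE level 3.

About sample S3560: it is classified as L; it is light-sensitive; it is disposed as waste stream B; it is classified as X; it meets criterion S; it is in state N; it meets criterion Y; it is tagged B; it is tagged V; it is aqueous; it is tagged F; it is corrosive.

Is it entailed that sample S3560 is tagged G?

Yes

By R11 (it is tagged V, it is in state N): it is tagged Q.
By R17 (it is corrosive): it carries flag U.
By R19 (it is light-sensitive, it is tagged V): it is a strong acid.
By R20 (it is a strong acid, it is tagged Q): it requires a fume hood.
By R23 (it carries flag U): it is tagged Z.
By R24 (it is disposed as waste stream B, it is classified as L): it requires PPE level 3.
By R2 (it requires PPE level 3): it is neutralized first.
By R6 (it is tagged Z, it meets criterion S): it is in state K.
By R14 (it is neutralized first, it is classified as L): it has attribute W.
By R13 (it has attribute W, it is in state K, it requires a fume hood): it reacts with water.
By R5 (it reacts with water): it is tagged G.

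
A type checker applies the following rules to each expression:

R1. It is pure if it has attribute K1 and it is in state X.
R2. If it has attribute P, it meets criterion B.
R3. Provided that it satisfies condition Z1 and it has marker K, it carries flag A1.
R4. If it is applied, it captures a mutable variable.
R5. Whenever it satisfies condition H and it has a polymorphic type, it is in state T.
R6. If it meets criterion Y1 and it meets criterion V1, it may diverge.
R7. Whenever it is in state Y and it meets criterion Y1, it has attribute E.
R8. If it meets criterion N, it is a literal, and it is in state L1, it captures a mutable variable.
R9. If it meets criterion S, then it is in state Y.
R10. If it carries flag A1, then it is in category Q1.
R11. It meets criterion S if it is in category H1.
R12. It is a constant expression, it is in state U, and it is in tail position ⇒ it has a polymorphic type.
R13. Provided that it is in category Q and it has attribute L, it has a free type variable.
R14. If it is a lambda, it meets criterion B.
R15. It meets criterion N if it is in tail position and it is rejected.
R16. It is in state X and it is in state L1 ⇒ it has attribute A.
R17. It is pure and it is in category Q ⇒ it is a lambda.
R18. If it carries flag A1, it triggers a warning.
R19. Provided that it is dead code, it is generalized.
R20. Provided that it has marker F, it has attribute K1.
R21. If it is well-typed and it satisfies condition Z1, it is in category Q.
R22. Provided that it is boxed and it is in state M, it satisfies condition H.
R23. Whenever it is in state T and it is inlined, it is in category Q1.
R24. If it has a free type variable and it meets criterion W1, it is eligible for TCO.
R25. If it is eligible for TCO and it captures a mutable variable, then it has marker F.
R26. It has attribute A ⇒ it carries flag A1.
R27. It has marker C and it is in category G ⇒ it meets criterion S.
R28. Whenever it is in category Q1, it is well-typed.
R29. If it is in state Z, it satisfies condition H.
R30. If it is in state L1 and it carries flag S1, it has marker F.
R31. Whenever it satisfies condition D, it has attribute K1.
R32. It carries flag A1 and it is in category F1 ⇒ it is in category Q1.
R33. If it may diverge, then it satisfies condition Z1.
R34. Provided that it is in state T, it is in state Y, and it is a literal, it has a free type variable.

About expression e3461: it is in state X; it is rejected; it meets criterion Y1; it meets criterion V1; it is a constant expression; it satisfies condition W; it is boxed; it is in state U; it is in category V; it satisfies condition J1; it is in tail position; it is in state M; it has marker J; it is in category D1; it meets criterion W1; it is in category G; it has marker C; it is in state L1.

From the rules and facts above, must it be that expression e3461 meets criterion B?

No

Forward chaining from the given facts derives: may diverge, has a polymorphic type, meets criterion N, has attribute A, satisfies condition H, carries flag A1, meets criterion S, satisfies condition Z1, is in state T, is in state Y, is in category Q1, triggers a warning, is well-typed, has attribute E, is in category Q.
Rules concluding "it meets criterion B": R2 needs "it has attribute P"; R14 needs "it is a lambda" — none of these are established.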